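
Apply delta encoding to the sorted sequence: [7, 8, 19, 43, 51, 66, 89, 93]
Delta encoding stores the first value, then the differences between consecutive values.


First value: 7
Deltas:
  8 - 7 = 1
  19 - 8 = 11
  43 - 19 = 24
  51 - 43 = 8
  66 - 51 = 15
  89 - 66 = 23
  93 - 89 = 4


Delta encoded: [7, 1, 11, 24, 8, 15, 23, 4]


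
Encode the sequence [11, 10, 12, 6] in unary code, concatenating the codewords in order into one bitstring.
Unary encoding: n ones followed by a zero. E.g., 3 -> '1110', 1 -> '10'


Encode each number as n ones followed by a terminating 0:
  11 -> 111111111110 (12 bits)
  10 -> 11111111110 (11 bits)
  12 -> 1111111111110 (13 bits)
  6 -> 1111110 (7 bits)
Total length = 12 + 11 + 13 + 7 = 43 bits.

Unary([11, 10, 12, 6]) = 1111111111101111111111011111111111101111110 (43 bits)


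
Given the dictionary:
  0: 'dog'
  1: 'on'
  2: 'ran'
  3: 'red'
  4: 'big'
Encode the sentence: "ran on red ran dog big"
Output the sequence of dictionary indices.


Look up each word in the dictionary:
  'ran' -> 2
  'on' -> 1
  'red' -> 3
  'ran' -> 2
  'dog' -> 0
  'big' -> 4

Encoded: [2, 1, 3, 2, 0, 4]


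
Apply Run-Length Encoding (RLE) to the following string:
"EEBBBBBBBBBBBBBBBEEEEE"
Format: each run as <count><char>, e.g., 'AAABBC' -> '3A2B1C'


Scanning runs left to right:
  i=0: run of 'E' x 2 -> '2E'
  i=2: run of 'B' x 15 -> '15B'
  i=17: run of 'E' x 5 -> '5E'

RLE = 2E15B5E


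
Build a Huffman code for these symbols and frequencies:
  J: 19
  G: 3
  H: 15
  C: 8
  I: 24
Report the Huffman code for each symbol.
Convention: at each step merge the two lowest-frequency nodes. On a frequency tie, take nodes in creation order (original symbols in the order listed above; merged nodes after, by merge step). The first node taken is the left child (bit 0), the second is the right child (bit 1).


Huffman tree construction:
Step 1: Merge G(3) + C(8) = 11
Step 2: Merge (G+C)(11) + H(15) = 26
Step 3: Merge J(19) + I(24) = 43
Step 4: Merge ((G+C)+H)(26) + (J+I)(43) = 69
Read each symbol's code off the tree from the root (left child = 0, right child = 1).

Codes:
  J: 10 (length 2)
  G: 000 (length 3)
  H: 01 (length 2)
  C: 001 (length 3)
  I: 11 (length 2)
Average code length: 149/69 = 2.1594 bits/symbol


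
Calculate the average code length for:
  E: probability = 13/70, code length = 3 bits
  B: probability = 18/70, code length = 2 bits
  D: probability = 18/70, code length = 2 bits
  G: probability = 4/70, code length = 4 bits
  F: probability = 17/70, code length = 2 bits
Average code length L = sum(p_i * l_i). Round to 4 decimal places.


Weighted contributions p_i * l_i:
  E: (13/70) * 3 = 39/70
  B: (18/70) * 2 = 36/70
  D: (18/70) * 2 = 36/70
  G: (4/70) * 4 = 16/70
  F: (17/70) * 2 = 34/70
Sum = (39 + 36 + 36 + 16 + 34)/70 = 161/70

L = 161/70 = 2.3000 bits/symbol


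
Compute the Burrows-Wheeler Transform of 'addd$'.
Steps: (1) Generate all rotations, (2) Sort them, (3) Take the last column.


Rotations (sorted):
  0: $addd -> last char: d
  1: addd$ -> last char: $
  2: d$add -> last char: d
  3: dd$ad -> last char: d
  4: ddd$a -> last char: a


BWT = d$dda


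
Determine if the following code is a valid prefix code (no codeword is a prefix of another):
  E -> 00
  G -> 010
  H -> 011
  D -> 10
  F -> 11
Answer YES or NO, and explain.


Checking each pair (does one codeword prefix another?):
  E='00' vs G='010': no prefix
  E='00' vs H='011': no prefix
  E='00' vs D='10': no prefix
  E='00' vs F='11': no prefix
  G='010' vs E='00': no prefix
  G='010' vs H='011': no prefix
  G='010' vs D='10': no prefix
  G='010' vs F='11': no prefix
  H='011' vs E='00': no prefix
  H='011' vs G='010': no prefix
  H='011' vs D='10': no prefix
  H='011' vs F='11': no prefix
  D='10' vs E='00': no prefix
  D='10' vs G='010': no prefix
  D='10' vs H='011': no prefix
  D='10' vs F='11': no prefix
  F='11' vs E='00': no prefix
  F='11' vs G='010': no prefix
  F='11' vs H='011': no prefix
  F='11' vs D='10': no prefix
No violation found over all pairs.

YES -- this is a valid prefix code. No codeword is a prefix of any other codeword.


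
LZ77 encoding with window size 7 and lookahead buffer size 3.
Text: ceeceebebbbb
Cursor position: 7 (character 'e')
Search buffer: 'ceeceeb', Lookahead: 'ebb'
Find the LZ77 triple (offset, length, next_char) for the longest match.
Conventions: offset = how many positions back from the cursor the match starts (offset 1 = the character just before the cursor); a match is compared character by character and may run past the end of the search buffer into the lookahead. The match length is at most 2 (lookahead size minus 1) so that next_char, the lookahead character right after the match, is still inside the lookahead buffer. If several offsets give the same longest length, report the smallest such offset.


Try each offset into the search buffer:
  offset=1 (pos 6, char 'b'): match length 0
  offset=2 (pos 5, char 'e'): match length 2
  offset=3 (pos 4, char 'e'): match length 1
  offset=4 (pos 3, char 'c'): match length 0
  offset=5 (pos 2, char 'e'): match length 1
  offset=6 (pos 1, char 'e'): match length 1
  offset=7 (pos 0, char 'c'): match length 0
Longest match has length 2 at offset 2.
next_char = character at position 7 + 2 = 9 -> 'b'

Best match: offset=2, length=2 (matching 'eb' starting at position 5)
LZ77 triple: (2, 2, 'b')


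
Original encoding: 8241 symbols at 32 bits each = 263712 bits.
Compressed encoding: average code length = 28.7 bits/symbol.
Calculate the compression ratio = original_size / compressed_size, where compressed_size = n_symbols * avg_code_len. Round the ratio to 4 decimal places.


original_size = n_symbols * orig_bits = 8241 * 32 = 263712 bits
compressed_size = n_symbols * avg_code_len = 8241 * 28.7 = 236516.7 bits
ratio = original_size / compressed_size = 263712 / 236516.7 = 1.115

Compression ratio = 1.115


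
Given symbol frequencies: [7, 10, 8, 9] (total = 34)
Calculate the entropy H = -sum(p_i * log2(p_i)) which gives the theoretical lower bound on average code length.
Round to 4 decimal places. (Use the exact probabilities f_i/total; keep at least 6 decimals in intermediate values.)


Per-symbol terms -p_i * log2(p_i) with p_i = f_i/34:
  p = 7/34 = 0.205882: log2(p) = -2.280108, -p*log2(p) = 0.469434
  p = 10/34 = 0.294118: log2(p) = -1.765535, -p*log2(p) = 0.519275
  p = 8/34 = 0.235294: log2(p) = -2.087463, -p*log2(p) = 0.491168
  p = 9/34 = 0.264706: log2(p) = -1.917538, -p*log2(p) = 0.507584
H = 0.469434 + 0.519275 + 0.491168 + 0.507584 = 1.987461

H = 1.9875 bits/symbol


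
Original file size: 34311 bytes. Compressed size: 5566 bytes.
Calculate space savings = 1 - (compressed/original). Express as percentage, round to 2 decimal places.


ratio = compressed/original = 5566/34311 = 0.162222
savings = 1 - ratio = 1 - 0.162222 = 0.837778
as a percentage: 0.837778 * 100 = 83.78%

Space savings = 1 - 5566/34311 = 83.78%


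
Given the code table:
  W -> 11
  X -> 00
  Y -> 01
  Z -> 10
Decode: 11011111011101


Decoding:
11 -> W
01 -> Y
11 -> W
11 -> W
01 -> Y
11 -> W
01 -> Y


Result: WYWWYWY


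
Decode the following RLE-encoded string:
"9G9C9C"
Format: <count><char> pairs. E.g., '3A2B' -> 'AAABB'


Expanding each <count><char> pair:
  9G -> 'GGGGGGGGG'
  9C -> 'CCCCCCCCC'
  9C -> 'CCCCCCCCC'

Decoded = GGGGGGGGGCCCCCCCCCCCCCCCCCC


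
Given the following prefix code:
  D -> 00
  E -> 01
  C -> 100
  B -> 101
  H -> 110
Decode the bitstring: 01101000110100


Decoding step by step:
Bits 01 -> E
Bits 101 -> B
Bits 00 -> D
Bits 01 -> E
Bits 101 -> B
Bits 00 -> D


Decoded message: EBDEBD


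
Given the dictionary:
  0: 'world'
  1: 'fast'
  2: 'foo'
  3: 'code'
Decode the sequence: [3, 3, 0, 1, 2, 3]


Look up each index in the dictionary:
  3 -> 'code'
  3 -> 'code'
  0 -> 'world'
  1 -> 'fast'
  2 -> 'foo'
  3 -> 'code'

Decoded: "code code world fast foo code"


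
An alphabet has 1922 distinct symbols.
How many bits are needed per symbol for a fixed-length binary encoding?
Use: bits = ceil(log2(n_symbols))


log2(1922) = 10.9084
Bracket: 2^10 = 1024 < 1922 <= 2^11 = 2048
So ceil(log2(1922)) = 11

bits = ceil(log2(1922)) = ceil(10.9084) = 11 bits


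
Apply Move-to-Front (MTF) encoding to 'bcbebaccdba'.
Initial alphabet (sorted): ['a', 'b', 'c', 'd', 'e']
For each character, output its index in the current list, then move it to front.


MTF encoding:
'b': index 1 in ['a', 'b', 'c', 'd', 'e'] -> ['b', 'a', 'c', 'd', 'e']
'c': index 2 in ['b', 'a', 'c', 'd', 'e'] -> ['c', 'b', 'a', 'd', 'e']
'b': index 1 in ['c', 'b', 'a', 'd', 'e'] -> ['b', 'c', 'a', 'd', 'e']
'e': index 4 in ['b', 'c', 'a', 'd', 'e'] -> ['e', 'b', 'c', 'a', 'd']
'b': index 1 in ['e', 'b', 'c', 'a', 'd'] -> ['b', 'e', 'c', 'a', 'd']
'a': index 3 in ['b', 'e', 'c', 'a', 'd'] -> ['a', 'b', 'e', 'c', 'd']
'c': index 3 in ['a', 'b', 'e', 'c', 'd'] -> ['c', 'a', 'b', 'e', 'd']
'c': index 0 in ['c', 'a', 'b', 'e', 'd'] -> ['c', 'a', 'b', 'e', 'd']
'd': index 4 in ['c', 'a', 'b', 'e', 'd'] -> ['d', 'c', 'a', 'b', 'e']
'b': index 3 in ['d', 'c', 'a', 'b', 'e'] -> ['b', 'd', 'c', 'a', 'e']
'a': index 3 in ['b', 'd', 'c', 'a', 'e'] -> ['a', 'b', 'd', 'c', 'e']


Output: [1, 2, 1, 4, 1, 3, 3, 0, 4, 3, 3]


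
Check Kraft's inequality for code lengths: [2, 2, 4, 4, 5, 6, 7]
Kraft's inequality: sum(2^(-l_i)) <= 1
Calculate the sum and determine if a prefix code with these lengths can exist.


Sum = 2^(-2) + 2^(-2) + 2^(-4) + 2^(-4) + 2^(-5) + 2^(-6) + 2^(-7)
    = 0.25 + 0.25 + 0.0625 + 0.0625 + 0.03125 + 0.015625 + 0.0078125
    = 87/128 = 0.6796875
Since 0.6796875 <= 1, Kraft's inequality IS satisfied.
A prefix code with these lengths CAN exist.

Kraft sum = 0.6796875. Satisfied.


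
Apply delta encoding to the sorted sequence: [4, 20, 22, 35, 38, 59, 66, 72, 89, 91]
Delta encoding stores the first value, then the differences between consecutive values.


First value: 4
Deltas:
  20 - 4 = 16
  22 - 20 = 2
  35 - 22 = 13
  38 - 35 = 3
  59 - 38 = 21
  66 - 59 = 7
  72 - 66 = 6
  89 - 72 = 17
  91 - 89 = 2


Delta encoded: [4, 16, 2, 13, 3, 21, 7, 6, 17, 2]


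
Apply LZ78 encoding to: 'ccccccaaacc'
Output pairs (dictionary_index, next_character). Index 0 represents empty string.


LZ78 encoding steps:
Dictionary: {0: ''}
Step 1: w='' (idx 0), next='c' -> output (0, 'c'), add 'c' as idx 1
Step 2: w='c' (idx 1), next='c' -> output (1, 'c'), add 'cc' as idx 2
Step 3: w='cc' (idx 2), next='c' -> output (2, 'c'), add 'ccc' as idx 3
Step 4: w='' (idx 0), next='a' -> output (0, 'a'), add 'a' as idx 4
Step 5: w='a' (idx 4), next='a' -> output (4, 'a'), add 'aa' as idx 5
Step 6: w='cc' (idx 2), end of input -> output (2, '')


Encoded: [(0, 'c'), (1, 'c'), (2, 'c'), (0, 'a'), (4, 'a'), (2, '')]


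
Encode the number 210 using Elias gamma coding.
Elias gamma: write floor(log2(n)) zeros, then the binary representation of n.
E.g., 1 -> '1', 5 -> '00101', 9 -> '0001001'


num_bits = floor(log2(210)) + 1 = 8
leading_zeros = num_bits - 1 = 7
binary(210) = 11010010

Elias gamma(210) = '0000000' + '11010010' = 000000011010010 (15 bits)


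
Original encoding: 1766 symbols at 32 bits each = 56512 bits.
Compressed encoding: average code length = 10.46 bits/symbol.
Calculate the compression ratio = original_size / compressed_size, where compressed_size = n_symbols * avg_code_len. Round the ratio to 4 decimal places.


original_size = n_symbols * orig_bits = 1766 * 32 = 56512 bits
compressed_size = n_symbols * avg_code_len = 1766 * 10.46 = 18472.36 bits
ratio = original_size / compressed_size = 56512 / 18472.36 = 3.0593

Compression ratio = 3.0593


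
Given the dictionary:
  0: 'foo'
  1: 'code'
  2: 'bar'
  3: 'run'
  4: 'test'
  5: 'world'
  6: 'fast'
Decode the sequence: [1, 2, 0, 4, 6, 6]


Look up each index in the dictionary:
  1 -> 'code'
  2 -> 'bar'
  0 -> 'foo'
  4 -> 'test'
  6 -> 'fast'
  6 -> 'fast'

Decoded: "code bar foo test fast fast"


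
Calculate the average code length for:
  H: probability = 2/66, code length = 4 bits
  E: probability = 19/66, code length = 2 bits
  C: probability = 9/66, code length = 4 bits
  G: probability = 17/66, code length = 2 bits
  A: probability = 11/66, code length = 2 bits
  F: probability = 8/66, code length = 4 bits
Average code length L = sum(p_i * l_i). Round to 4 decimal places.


Weighted contributions p_i * l_i:
  H: (2/66) * 4 = 8/66
  E: (19/66) * 2 = 38/66
  C: (9/66) * 4 = 36/66
  G: (17/66) * 2 = 34/66
  A: (11/66) * 2 = 22/66
  F: (8/66) * 4 = 32/66
Sum = (8 + 38 + 36 + 34 + 22 + 32)/66 = 170/66

L = 170/66 = 2.5758 bits/symbol


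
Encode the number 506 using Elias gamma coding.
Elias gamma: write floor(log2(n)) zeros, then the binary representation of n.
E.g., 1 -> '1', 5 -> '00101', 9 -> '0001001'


num_bits = floor(log2(506)) + 1 = 9
leading_zeros = num_bits - 1 = 8
binary(506) = 111111010

Elias gamma(506) = '00000000' + '111111010' = 00000000111111010 (17 bits)


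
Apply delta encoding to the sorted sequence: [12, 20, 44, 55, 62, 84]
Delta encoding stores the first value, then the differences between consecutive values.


First value: 12
Deltas:
  20 - 12 = 8
  44 - 20 = 24
  55 - 44 = 11
  62 - 55 = 7
  84 - 62 = 22


Delta encoded: [12, 8, 24, 11, 7, 22]


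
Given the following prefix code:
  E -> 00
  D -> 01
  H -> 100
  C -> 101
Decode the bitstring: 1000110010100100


Decoding step by step:
Bits 100 -> H
Bits 01 -> D
Bits 100 -> H
Bits 101 -> C
Bits 00 -> E
Bits 100 -> H


Decoded message: HDHCEH


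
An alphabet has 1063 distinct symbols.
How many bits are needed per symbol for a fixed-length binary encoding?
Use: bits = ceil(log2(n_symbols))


log2(1063) = 10.0539
Bracket: 2^10 = 1024 < 1063 <= 2^11 = 2048
So ceil(log2(1063)) = 11

bits = ceil(log2(1063)) = ceil(10.0539) = 11 bits


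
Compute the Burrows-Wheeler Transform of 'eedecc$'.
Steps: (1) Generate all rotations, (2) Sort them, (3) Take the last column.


Rotations (sorted):
  0: $eedecc -> last char: c
  1: c$eedec -> last char: c
  2: cc$eede -> last char: e
  3: decc$ee -> last char: e
  4: ecc$eed -> last char: d
  5: edecc$e -> last char: e
  6: eedecc$ -> last char: $


BWT = cceede$


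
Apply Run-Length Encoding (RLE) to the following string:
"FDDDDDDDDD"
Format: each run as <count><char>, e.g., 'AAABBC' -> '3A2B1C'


Scanning runs left to right:
  i=0: run of 'F' x 1 -> '1F'
  i=1: run of 'D' x 9 -> '9D'

RLE = 1F9D


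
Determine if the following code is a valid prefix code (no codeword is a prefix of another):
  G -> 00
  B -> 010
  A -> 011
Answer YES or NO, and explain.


Checking each pair (does one codeword prefix another?):
  G='00' vs B='010': no prefix
  G='00' vs A='011': no prefix
  B='010' vs G='00': no prefix
  B='010' vs A='011': no prefix
  A='011' vs G='00': no prefix
  A='011' vs B='010': no prefix
No violation found over all pairs.

YES -- this is a valid prefix code. No codeword is a prefix of any other codeword.


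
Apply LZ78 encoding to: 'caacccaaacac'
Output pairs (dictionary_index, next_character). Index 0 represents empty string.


LZ78 encoding steps:
Dictionary: {0: ''}
Step 1: w='' (idx 0), next='c' -> output (0, 'c'), add 'c' as idx 1
Step 2: w='' (idx 0), next='a' -> output (0, 'a'), add 'a' as idx 2
Step 3: w='a' (idx 2), next='c' -> output (2, 'c'), add 'ac' as idx 3
Step 4: w='c' (idx 1), next='c' -> output (1, 'c'), add 'cc' as idx 4
Step 5: w='a' (idx 2), next='a' -> output (2, 'a'), add 'aa' as idx 5
Step 6: w='ac' (idx 3), next='a' -> output (3, 'a'), add 'aca' as idx 6
Step 7: w='c' (idx 1), end of input -> output (1, '')


Encoded: [(0, 'c'), (0, 'a'), (2, 'c'), (1, 'c'), (2, 'a'), (3, 'a'), (1, '')]


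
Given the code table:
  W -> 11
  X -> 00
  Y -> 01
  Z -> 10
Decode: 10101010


Decoding:
10 -> Z
10 -> Z
10 -> Z
10 -> Z


Result: ZZZZ


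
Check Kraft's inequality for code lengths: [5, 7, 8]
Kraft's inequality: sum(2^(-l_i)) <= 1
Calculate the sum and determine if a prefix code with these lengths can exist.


Sum = 2^(-5) + 2^(-7) + 2^(-8)
    = 0.03125 + 0.0078125 + 0.00390625
    = 11/256 = 0.04296875
Since 0.04296875 <= 1, Kraft's inequality IS satisfied.
A prefix code with these lengths CAN exist.

Kraft sum = 0.04296875. Satisfied.


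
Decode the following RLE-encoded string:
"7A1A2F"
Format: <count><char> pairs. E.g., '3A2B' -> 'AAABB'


Expanding each <count><char> pair:
  7A -> 'AAAAAAA'
  1A -> 'A'
  2F -> 'FF'

Decoded = AAAAAAAAFF


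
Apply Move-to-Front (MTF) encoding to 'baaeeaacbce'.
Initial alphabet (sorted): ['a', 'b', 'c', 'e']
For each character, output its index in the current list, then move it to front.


MTF encoding:
'b': index 1 in ['a', 'b', 'c', 'e'] -> ['b', 'a', 'c', 'e']
'a': index 1 in ['b', 'a', 'c', 'e'] -> ['a', 'b', 'c', 'e']
'a': index 0 in ['a', 'b', 'c', 'e'] -> ['a', 'b', 'c', 'e']
'e': index 3 in ['a', 'b', 'c', 'e'] -> ['e', 'a', 'b', 'c']
'e': index 0 in ['e', 'a', 'b', 'c'] -> ['e', 'a', 'b', 'c']
'a': index 1 in ['e', 'a', 'b', 'c'] -> ['a', 'e', 'b', 'c']
'a': index 0 in ['a', 'e', 'b', 'c'] -> ['a', 'e', 'b', 'c']
'c': index 3 in ['a', 'e', 'b', 'c'] -> ['c', 'a', 'e', 'b']
'b': index 3 in ['c', 'a', 'e', 'b'] -> ['b', 'c', 'a', 'e']
'c': index 1 in ['b', 'c', 'a', 'e'] -> ['c', 'b', 'a', 'e']
'e': index 3 in ['c', 'b', 'a', 'e'] -> ['e', 'c', 'b', 'a']


Output: [1, 1, 0, 3, 0, 1, 0, 3, 3, 1, 3]


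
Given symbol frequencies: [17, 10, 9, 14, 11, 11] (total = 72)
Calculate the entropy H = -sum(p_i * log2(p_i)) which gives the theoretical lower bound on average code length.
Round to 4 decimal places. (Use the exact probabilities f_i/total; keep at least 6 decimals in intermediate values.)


Per-symbol terms -p_i * log2(p_i) with p_i = f_i/72:
  p = 17/72 = 0.236111: log2(p) = -2.082462, -p*log2(p) = 0.491692
  p = 10/72 = 0.138889: log2(p) = -2.847997, -p*log2(p) = 0.395555
  p = 9/72 = 0.125000: log2(p) = -3.000000, -p*log2(p) = 0.375000
  p = 14/72 = 0.194444: log2(p) = -2.362570, -p*log2(p) = 0.459389
  p = 11/72 = 0.152778: log2(p) = -2.710493, -p*log2(p) = 0.414103
  p = 11/72 = 0.152778: log2(p) = -2.710493, -p*log2(p) = 0.414103
H = 0.491692 + 0.395555 + 0.375000 + 0.459389 + 0.414103 + 0.414103 = 2.549842

H = 2.5498 bits/symbol


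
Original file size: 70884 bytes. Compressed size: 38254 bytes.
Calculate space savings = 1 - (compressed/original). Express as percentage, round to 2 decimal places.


ratio = compressed/original = 38254/70884 = 0.53967
savings = 1 - ratio = 1 - 0.53967 = 0.46033
as a percentage: 0.46033 * 100 = 46.03%

Space savings = 1 - 38254/70884 = 46.03%


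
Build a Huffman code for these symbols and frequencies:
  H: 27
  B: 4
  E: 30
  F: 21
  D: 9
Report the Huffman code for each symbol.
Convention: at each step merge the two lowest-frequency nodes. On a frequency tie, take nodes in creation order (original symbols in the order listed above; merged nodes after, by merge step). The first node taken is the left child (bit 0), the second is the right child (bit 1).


Huffman tree construction:
Step 1: Merge B(4) + D(9) = 13
Step 2: Merge (B+D)(13) + F(21) = 34
Step 3: Merge H(27) + E(30) = 57
Step 4: Merge ((B+D)+F)(34) + (H+E)(57) = 91
Read each symbol's code off the tree from the root (left child = 0, right child = 1).

Codes:
  H: 10 (length 2)
  B: 000 (length 3)
  E: 11 (length 2)
  F: 01 (length 2)
  D: 001 (length 3)
Average code length: 195/91 = 2.1429 bits/symbol


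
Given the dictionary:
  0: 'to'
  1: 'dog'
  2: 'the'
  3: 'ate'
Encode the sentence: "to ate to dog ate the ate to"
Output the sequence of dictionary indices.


Look up each word in the dictionary:
  'to' -> 0
  'ate' -> 3
  'to' -> 0
  'dog' -> 1
  'ate' -> 3
  'the' -> 2
  'ate' -> 3
  'to' -> 0

Encoded: [0, 3, 0, 1, 3, 2, 3, 0]


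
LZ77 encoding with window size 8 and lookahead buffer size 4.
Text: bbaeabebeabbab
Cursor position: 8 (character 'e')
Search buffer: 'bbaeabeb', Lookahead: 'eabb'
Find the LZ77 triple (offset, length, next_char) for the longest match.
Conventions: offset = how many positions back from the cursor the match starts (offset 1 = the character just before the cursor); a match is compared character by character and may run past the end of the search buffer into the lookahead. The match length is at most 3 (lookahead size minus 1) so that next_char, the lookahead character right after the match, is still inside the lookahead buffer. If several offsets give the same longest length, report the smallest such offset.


Try each offset into the search buffer:
  offset=1 (pos 7, char 'b'): match length 0
  offset=2 (pos 6, char 'e'): match length 1
  offset=3 (pos 5, char 'b'): match length 0
  offset=4 (pos 4, char 'a'): match length 0
  offset=5 (pos 3, char 'e'): match length 3
  offset=6 (pos 2, char 'a'): match length 0
  offset=7 (pos 1, char 'b'): match length 0
  offset=8 (pos 0, char 'b'): match length 0
Longest match has length 3 at offset 5.
next_char = character at position 8 + 3 = 11 -> 'b'

Best match: offset=5, length=3 (matching 'eab' starting at position 3)
LZ77 triple: (5, 3, 'b')


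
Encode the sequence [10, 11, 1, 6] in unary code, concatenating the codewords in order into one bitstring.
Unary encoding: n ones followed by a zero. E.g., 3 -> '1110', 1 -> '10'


Encode each number as n ones followed by a terminating 0:
  10 -> 11111111110 (11 bits)
  11 -> 111111111110 (12 bits)
  1 -> 10 (2 bits)
  6 -> 1111110 (7 bits)
Total length = 11 + 12 + 2 + 7 = 32 bits.

Unary([10, 11, 1, 6]) = 11111111110111111111110101111110 (32 bits)


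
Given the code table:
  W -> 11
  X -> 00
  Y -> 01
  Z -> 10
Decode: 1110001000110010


Decoding:
11 -> W
10 -> Z
00 -> X
10 -> Z
00 -> X
11 -> W
00 -> X
10 -> Z


Result: WZXZXWXZ


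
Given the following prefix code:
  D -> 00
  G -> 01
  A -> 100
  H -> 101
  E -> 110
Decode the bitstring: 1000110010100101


Decoding step by step:
Bits 100 -> A
Bits 01 -> G
Bits 100 -> A
Bits 101 -> H
Bits 00 -> D
Bits 101 -> H


Decoded message: AGAHDH


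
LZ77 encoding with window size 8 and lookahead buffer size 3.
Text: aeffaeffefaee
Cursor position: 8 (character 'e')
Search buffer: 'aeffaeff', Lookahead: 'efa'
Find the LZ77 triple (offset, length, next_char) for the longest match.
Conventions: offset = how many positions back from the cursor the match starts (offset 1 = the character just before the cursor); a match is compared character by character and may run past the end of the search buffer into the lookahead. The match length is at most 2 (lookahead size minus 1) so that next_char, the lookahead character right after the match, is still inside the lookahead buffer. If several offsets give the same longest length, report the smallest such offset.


Try each offset into the search buffer:
  offset=1 (pos 7, char 'f'): match length 0
  offset=2 (pos 6, char 'f'): match length 0
  offset=3 (pos 5, char 'e'): match length 2
  offset=4 (pos 4, char 'a'): match length 0
  offset=5 (pos 3, char 'f'): match length 0
  offset=6 (pos 2, char 'f'): match length 0
  offset=7 (pos 1, char 'e'): match length 2
  offset=8 (pos 0, char 'a'): match length 0
Longest match has length 2, found at offsets 3, 7; take the smallest, offset 3.
next_char = character at position 8 + 2 = 10 -> 'a'

Best match: offset=3, length=2 (matching 'ef' starting at position 5)
LZ77 triple: (3, 2, 'a')


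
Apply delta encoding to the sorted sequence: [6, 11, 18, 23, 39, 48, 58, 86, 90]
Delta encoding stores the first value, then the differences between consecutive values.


First value: 6
Deltas:
  11 - 6 = 5
  18 - 11 = 7
  23 - 18 = 5
  39 - 23 = 16
  48 - 39 = 9
  58 - 48 = 10
  86 - 58 = 28
  90 - 86 = 4


Delta encoded: [6, 5, 7, 5, 16, 9, 10, 28, 4]


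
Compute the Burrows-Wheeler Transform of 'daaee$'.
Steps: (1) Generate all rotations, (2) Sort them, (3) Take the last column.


Rotations (sorted):
  0: $daaee -> last char: e
  1: aaee$d -> last char: d
  2: aee$da -> last char: a
  3: daaee$ -> last char: $
  4: e$daae -> last char: e
  5: ee$daa -> last char: a


BWT = eda$ea


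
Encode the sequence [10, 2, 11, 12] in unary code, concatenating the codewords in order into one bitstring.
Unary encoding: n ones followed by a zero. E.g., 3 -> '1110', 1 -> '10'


Encode each number as n ones followed by a terminating 0:
  10 -> 11111111110 (11 bits)
  2 -> 110 (3 bits)
  11 -> 111111111110 (12 bits)
  12 -> 1111111111110 (13 bits)
Total length = 11 + 3 + 12 + 13 = 39 bits.

Unary([10, 2, 11, 12]) = 111111111101101111111111101111111111110 (39 bits)


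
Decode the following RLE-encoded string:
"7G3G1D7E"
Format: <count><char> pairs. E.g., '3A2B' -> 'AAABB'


Expanding each <count><char> pair:
  7G -> 'GGGGGGG'
  3G -> 'GGG'
  1D -> 'D'
  7E -> 'EEEEEEE'

Decoded = GGGGGGGGGGDEEEEEEE


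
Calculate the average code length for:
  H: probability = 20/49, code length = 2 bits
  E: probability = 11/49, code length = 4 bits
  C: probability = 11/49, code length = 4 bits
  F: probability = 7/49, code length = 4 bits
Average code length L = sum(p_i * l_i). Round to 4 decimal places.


Weighted contributions p_i * l_i:
  H: (20/49) * 2 = 40/49
  E: (11/49) * 4 = 44/49
  C: (11/49) * 4 = 44/49
  F: (7/49) * 4 = 28/49
Sum = (40 + 44 + 44 + 28)/49 = 156/49

L = 156/49 = 3.1837 bits/symbol


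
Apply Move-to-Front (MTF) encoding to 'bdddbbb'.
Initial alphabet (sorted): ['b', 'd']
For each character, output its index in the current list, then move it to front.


MTF encoding:
'b': index 0 in ['b', 'd'] -> ['b', 'd']
'd': index 1 in ['b', 'd'] -> ['d', 'b']
'd': index 0 in ['d', 'b'] -> ['d', 'b']
'd': index 0 in ['d', 'b'] -> ['d', 'b']
'b': index 1 in ['d', 'b'] -> ['b', 'd']
'b': index 0 in ['b', 'd'] -> ['b', 'd']
'b': index 0 in ['b', 'd'] -> ['b', 'd']


Output: [0, 1, 0, 0, 1, 0, 0]


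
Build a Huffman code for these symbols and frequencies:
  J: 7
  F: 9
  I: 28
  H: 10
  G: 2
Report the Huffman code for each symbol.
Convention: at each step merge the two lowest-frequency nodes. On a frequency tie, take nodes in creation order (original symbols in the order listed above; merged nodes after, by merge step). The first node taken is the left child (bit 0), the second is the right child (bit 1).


Huffman tree construction:
Step 1: Merge G(2) + J(7) = 9
Step 2: Merge F(9) + (G+J)(9) = 18
Step 3: Merge H(10) + (F+(G+J))(18) = 28
Step 4: Merge I(28) + (H+(F+(G+J)))(28) = 56
Read each symbol's code off the tree from the root (left child = 0, right child = 1).

Codes:
  J: 1111 (length 4)
  F: 110 (length 3)
  I: 0 (length 1)
  H: 10 (length 2)
  G: 1110 (length 4)
Average code length: 111/56 = 1.9821 bits/symbol


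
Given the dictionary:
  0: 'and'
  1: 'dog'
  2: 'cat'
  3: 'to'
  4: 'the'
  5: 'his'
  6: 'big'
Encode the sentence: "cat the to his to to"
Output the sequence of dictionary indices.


Look up each word in the dictionary:
  'cat' -> 2
  'the' -> 4
  'to' -> 3
  'his' -> 5
  'to' -> 3
  'to' -> 3

Encoded: [2, 4, 3, 5, 3, 3]


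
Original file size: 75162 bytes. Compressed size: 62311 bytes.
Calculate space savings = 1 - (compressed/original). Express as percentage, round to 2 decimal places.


ratio = compressed/original = 62311/75162 = 0.829023
savings = 1 - ratio = 1 - 0.829023 = 0.170977
as a percentage: 0.170977 * 100 = 17.1%

Space savings = 1 - 62311/75162 = 17.1%


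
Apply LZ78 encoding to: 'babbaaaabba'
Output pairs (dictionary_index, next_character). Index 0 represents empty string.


LZ78 encoding steps:
Dictionary: {0: ''}
Step 1: w='' (idx 0), next='b' -> output (0, 'b'), add 'b' as idx 1
Step 2: w='' (idx 0), next='a' -> output (0, 'a'), add 'a' as idx 2
Step 3: w='b' (idx 1), next='b' -> output (1, 'b'), add 'bb' as idx 3
Step 4: w='a' (idx 2), next='a' -> output (2, 'a'), add 'aa' as idx 4
Step 5: w='aa' (idx 4), next='b' -> output (4, 'b'), add 'aab' as idx 5
Step 6: w='b' (idx 1), next='a' -> output (1, 'a'), add 'ba' as idx 6


Encoded: [(0, 'b'), (0, 'a'), (1, 'b'), (2, 'a'), (4, 'b'), (1, 'a')]


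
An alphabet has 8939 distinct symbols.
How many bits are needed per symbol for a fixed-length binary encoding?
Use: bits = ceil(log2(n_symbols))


log2(8939) = 13.1259
Bracket: 2^13 = 8192 < 8939 <= 2^14 = 16384
So ceil(log2(8939)) = 14

bits = ceil(log2(8939)) = ceil(13.1259) = 14 bits


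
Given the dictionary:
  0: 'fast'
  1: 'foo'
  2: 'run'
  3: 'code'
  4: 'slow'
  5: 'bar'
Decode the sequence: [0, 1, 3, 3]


Look up each index in the dictionary:
  0 -> 'fast'
  1 -> 'foo'
  3 -> 'code'
  3 -> 'code'

Decoded: "fast foo code code"


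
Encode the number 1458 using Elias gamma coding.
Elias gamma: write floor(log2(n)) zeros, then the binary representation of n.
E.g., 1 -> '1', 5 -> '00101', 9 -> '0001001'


num_bits = floor(log2(1458)) + 1 = 11
leading_zeros = num_bits - 1 = 10
binary(1458) = 10110110010

Elias gamma(1458) = '0000000000' + '10110110010' = 000000000010110110010 (21 bits)


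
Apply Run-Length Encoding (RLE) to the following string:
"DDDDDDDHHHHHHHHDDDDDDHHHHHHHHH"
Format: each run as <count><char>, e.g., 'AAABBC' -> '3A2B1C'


Scanning runs left to right:
  i=0: run of 'D' x 7 -> '7D'
  i=7: run of 'H' x 8 -> '8H'
  i=15: run of 'D' x 6 -> '6D'
  i=21: run of 'H' x 9 -> '9H'

RLE = 7D8H6D9H


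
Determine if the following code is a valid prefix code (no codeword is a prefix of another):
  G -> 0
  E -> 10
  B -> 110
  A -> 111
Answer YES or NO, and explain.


Checking each pair (does one codeword prefix another?):
  G='0' vs E='10': no prefix
  G='0' vs B='110': no prefix
  G='0' vs A='111': no prefix
  E='10' vs G='0': no prefix
  E='10' vs B='110': no prefix
  E='10' vs A='111': no prefix
  B='110' vs G='0': no prefix
  B='110' vs E='10': no prefix
  B='110' vs A='111': no prefix
  A='111' vs G='0': no prefix
  A='111' vs E='10': no prefix
  A='111' vs B='110': no prefix
No violation found over all pairs.

YES -- this is a valid prefix code. No codeword is a prefix of any other codeword.


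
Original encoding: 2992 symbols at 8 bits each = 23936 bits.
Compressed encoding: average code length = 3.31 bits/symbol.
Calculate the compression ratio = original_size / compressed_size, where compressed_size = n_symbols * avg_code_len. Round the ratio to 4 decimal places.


original_size = n_symbols * orig_bits = 2992 * 8 = 23936 bits
compressed_size = n_symbols * avg_code_len = 2992 * 3.31 = 9903.52 bits
ratio = original_size / compressed_size = 23936 / 9903.52 = 2.4169

Compression ratio = 2.4169


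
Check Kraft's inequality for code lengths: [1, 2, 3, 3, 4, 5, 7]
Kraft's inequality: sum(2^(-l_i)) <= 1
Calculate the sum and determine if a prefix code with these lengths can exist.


Sum = 2^(-1) + 2^(-2) + 2^(-3) + 2^(-3) + 2^(-4) + 2^(-5) + 2^(-7)
    = 0.5 + 0.25 + 0.125 + 0.125 + 0.0625 + 0.03125 + 0.0078125
    = 141/128 = 1.1015625
Since 1.1015625 > 1, Kraft's inequality is NOT satisfied.
A prefix code with these lengths CANNOT exist.

Kraft sum = 1.1015625. Not satisfied.


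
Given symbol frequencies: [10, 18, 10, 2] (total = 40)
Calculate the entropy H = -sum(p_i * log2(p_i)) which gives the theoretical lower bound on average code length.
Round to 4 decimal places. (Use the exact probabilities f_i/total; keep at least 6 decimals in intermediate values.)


Per-symbol terms -p_i * log2(p_i) with p_i = f_i/40:
  p = 10/40 = 0.250000: log2(p) = -2.000000, -p*log2(p) = 0.500000
  p = 18/40 = 0.450000: log2(p) = -1.152003, -p*log2(p) = 0.518401
  p = 10/40 = 0.250000: log2(p) = -2.000000, -p*log2(p) = 0.500000
  p = 2/40 = 0.050000: log2(p) = -4.321928, -p*log2(p) = 0.216096
H = 0.500000 + 0.518401 + 0.500000 + 0.216096 = 1.734497

H = 1.7345 bits/symbol


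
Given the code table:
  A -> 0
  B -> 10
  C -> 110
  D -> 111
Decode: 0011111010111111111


Decoding:
0 -> A
0 -> A
111 -> D
110 -> C
10 -> B
111 -> D
111 -> D
111 -> D


Result: AADCBDDD


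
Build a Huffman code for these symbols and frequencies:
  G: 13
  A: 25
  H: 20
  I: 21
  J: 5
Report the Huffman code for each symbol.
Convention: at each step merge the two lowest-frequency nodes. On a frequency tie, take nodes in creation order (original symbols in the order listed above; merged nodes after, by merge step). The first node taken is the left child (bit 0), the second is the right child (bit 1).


Huffman tree construction:
Step 1: Merge J(5) + G(13) = 18
Step 2: Merge (J+G)(18) + H(20) = 38
Step 3: Merge I(21) + A(25) = 46
Step 4: Merge ((J+G)+H)(38) + (I+A)(46) = 84
Read each symbol's code off the tree from the root (left child = 0, right child = 1).

Codes:
  G: 001 (length 3)
  A: 11 (length 2)
  H: 01 (length 2)
  I: 10 (length 2)
  J: 000 (length 3)
Average code length: 186/84 = 2.2143 bits/symbol


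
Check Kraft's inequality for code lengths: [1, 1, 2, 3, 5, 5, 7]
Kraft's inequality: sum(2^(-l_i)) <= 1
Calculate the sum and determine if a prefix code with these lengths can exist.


Sum = 2^(-1) + 2^(-1) + 2^(-2) + 2^(-3) + 2^(-5) + 2^(-5) + 2^(-7)
    = 0.5 + 0.5 + 0.25 + 0.125 + 0.03125 + 0.03125 + 0.0078125
    = 185/128 = 1.4453125
Since 1.4453125 > 1, Kraft's inequality is NOT satisfied.
A prefix code with these lengths CANNOT exist.

Kraft sum = 1.4453125. Not satisfied.


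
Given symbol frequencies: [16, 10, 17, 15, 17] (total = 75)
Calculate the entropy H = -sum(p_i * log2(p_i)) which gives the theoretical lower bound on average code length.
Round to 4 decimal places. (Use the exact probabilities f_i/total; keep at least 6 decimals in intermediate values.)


Per-symbol terms -p_i * log2(p_i) with p_i = f_i/75:
  p = 16/75 = 0.213333: log2(p) = -2.228819, -p*log2(p) = 0.475481
  p = 10/75 = 0.133333: log2(p) = -2.906891, -p*log2(p) = 0.387585
  p = 17/75 = 0.226667: log2(p) = -2.141356, -p*log2(p) = 0.485374
  p = 15/75 = 0.200000: log2(p) = -2.321928, -p*log2(p) = 0.464386
  p = 17/75 = 0.226667: log2(p) = -2.141356, -p*log2(p) = 0.485374
H = 0.475481 + 0.387585 + 0.485374 + 0.464386 + 0.485374 = 2.298200

H = 2.2982 bits/symbol


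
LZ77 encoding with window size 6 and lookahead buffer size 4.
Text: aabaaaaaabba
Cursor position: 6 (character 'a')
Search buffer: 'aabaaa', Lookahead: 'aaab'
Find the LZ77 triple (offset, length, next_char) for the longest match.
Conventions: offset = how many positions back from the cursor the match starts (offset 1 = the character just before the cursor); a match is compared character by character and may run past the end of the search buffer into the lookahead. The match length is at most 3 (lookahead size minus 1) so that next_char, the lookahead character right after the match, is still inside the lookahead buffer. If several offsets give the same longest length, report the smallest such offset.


Try each offset into the search buffer:
  offset=1 (pos 5, char 'a'): match length 3
  offset=2 (pos 4, char 'a'): match length 3
  offset=3 (pos 3, char 'a'): match length 3
  offset=4 (pos 2, char 'b'): match length 0
  offset=5 (pos 1, char 'a'): match length 1
  offset=6 (pos 0, char 'a'): match length 2
Longest match has length 3, found at offsets 1, 2, 3; take the smallest, offset 1.
next_char = character at position 6 + 3 = 9 -> 'b'

Best match: offset=1, length=3 (matching 'aaa' starting at position 5)
LZ77 triple: (1, 3, 'b')


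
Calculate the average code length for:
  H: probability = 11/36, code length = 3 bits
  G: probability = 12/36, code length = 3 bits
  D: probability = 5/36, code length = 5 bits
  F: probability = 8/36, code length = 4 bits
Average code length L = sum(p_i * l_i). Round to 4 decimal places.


Weighted contributions p_i * l_i:
  H: (11/36) * 3 = 33/36
  G: (12/36) * 3 = 36/36
  D: (5/36) * 5 = 25/36
  F: (8/36) * 4 = 32/36
Sum = (33 + 36 + 25 + 32)/36 = 126/36

L = 126/36 = 3.5000 bits/symbol


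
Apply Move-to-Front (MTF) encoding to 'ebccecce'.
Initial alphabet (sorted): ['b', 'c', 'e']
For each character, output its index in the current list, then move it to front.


MTF encoding:
'e': index 2 in ['b', 'c', 'e'] -> ['e', 'b', 'c']
'b': index 1 in ['e', 'b', 'c'] -> ['b', 'e', 'c']
'c': index 2 in ['b', 'e', 'c'] -> ['c', 'b', 'e']
'c': index 0 in ['c', 'b', 'e'] -> ['c', 'b', 'e']
'e': index 2 in ['c', 'b', 'e'] -> ['e', 'c', 'b']
'c': index 1 in ['e', 'c', 'b'] -> ['c', 'e', 'b']
'c': index 0 in ['c', 'e', 'b'] -> ['c', 'e', 'b']
'e': index 1 in ['c', 'e', 'b'] -> ['e', 'c', 'b']


Output: [2, 1, 2, 0, 2, 1, 0, 1]


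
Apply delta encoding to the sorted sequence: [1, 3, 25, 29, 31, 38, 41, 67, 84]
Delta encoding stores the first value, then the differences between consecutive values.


First value: 1
Deltas:
  3 - 1 = 2
  25 - 3 = 22
  29 - 25 = 4
  31 - 29 = 2
  38 - 31 = 7
  41 - 38 = 3
  67 - 41 = 26
  84 - 67 = 17


Delta encoded: [1, 2, 22, 4, 2, 7, 3, 26, 17]


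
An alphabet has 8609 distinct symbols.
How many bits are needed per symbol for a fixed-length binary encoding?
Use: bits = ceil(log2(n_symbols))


log2(8609) = 13.0716
Bracket: 2^13 = 8192 < 8609 <= 2^14 = 16384
So ceil(log2(8609)) = 14

bits = ceil(log2(8609)) = ceil(13.0716) = 14 bits


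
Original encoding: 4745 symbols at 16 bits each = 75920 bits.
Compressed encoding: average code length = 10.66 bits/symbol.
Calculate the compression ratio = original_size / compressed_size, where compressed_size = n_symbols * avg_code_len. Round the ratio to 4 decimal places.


original_size = n_symbols * orig_bits = 4745 * 16 = 75920 bits
compressed_size = n_symbols * avg_code_len = 4745 * 10.66 = 50581.7 bits
ratio = original_size / compressed_size = 75920 / 50581.7 = 1.5009

Compression ratio = 1.5009


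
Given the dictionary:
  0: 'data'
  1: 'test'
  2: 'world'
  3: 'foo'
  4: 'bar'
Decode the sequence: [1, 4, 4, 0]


Look up each index in the dictionary:
  1 -> 'test'
  4 -> 'bar'
  4 -> 'bar'
  0 -> 'data'

Decoded: "test bar bar data"


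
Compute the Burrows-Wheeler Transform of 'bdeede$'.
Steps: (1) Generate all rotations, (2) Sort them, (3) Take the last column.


Rotations (sorted):
  0: $bdeede -> last char: e
  1: bdeede$ -> last char: $
  2: de$bdee -> last char: e
  3: deede$b -> last char: b
  4: e$bdeed -> last char: d
  5: ede$bde -> last char: e
  6: eede$bd -> last char: d


BWT = e$ebded


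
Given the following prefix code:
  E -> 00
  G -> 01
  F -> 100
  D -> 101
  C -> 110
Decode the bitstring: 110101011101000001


Decoding step by step:
Bits 110 -> C
Bits 101 -> D
Bits 01 -> G
Bits 110 -> C
Bits 100 -> F
Bits 00 -> E
Bits 01 -> G


Decoded message: CDGCFEG


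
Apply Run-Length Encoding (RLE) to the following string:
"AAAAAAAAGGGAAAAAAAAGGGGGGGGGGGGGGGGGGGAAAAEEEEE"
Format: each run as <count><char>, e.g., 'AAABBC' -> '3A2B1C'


Scanning runs left to right:
  i=0: run of 'A' x 8 -> '8A'
  i=8: run of 'G' x 3 -> '3G'
  i=11: run of 'A' x 8 -> '8A'
  i=19: run of 'G' x 19 -> '19G'
  i=38: run of 'A' x 4 -> '4A'
  i=42: run of 'E' x 5 -> '5E'

RLE = 8A3G8A19G4A5E


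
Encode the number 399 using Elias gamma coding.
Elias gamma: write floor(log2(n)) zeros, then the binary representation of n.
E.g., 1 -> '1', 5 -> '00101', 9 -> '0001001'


num_bits = floor(log2(399)) + 1 = 9
leading_zeros = num_bits - 1 = 8
binary(399) = 110001111

Elias gamma(399) = '00000000' + '110001111' = 00000000110001111 (17 bits)


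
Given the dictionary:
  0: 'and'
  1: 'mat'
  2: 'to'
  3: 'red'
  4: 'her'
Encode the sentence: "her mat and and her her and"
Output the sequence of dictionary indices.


Look up each word in the dictionary:
  'her' -> 4
  'mat' -> 1
  'and' -> 0
  'and' -> 0
  'her' -> 4
  'her' -> 4
  'and' -> 0

Encoded: [4, 1, 0, 0, 4, 4, 0]


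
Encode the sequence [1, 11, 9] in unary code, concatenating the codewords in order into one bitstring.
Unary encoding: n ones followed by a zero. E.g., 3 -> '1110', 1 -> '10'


Encode each number as n ones followed by a terminating 0:
  1 -> 10 (2 bits)
  11 -> 111111111110 (12 bits)
  9 -> 1111111110 (10 bits)
Total length = 2 + 12 + 10 = 24 bits.

Unary([1, 11, 9]) = 101111111111101111111110 (24 bits)


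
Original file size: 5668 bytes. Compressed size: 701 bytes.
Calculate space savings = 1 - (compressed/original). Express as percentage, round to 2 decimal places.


ratio = compressed/original = 701/5668 = 0.123677
savings = 1 - ratio = 1 - 0.123677 = 0.876323
as a percentage: 0.876323 * 100 = 87.63%

Space savings = 1 - 701/5668 = 87.63%
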